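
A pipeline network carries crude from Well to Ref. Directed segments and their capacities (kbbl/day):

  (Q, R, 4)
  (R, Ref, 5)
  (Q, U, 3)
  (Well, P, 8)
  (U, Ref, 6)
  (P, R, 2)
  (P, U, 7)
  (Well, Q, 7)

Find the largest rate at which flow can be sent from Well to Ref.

Augment Well→P→R→Ref: bottleneck 2, flow now 2.
Augment Well→P→U→Ref: bottleneck 6, flow now 8.
Augment Well→Q→R→Ref: bottleneck 3, flow now 11.
No augmenting path remains; maximum flow = 11.
In the residual graph, reachable from Well: {Well, P, Q, R, U}.
Min-cut edges: R→Ref (5), U→Ref (6); capacity 5 + 6 = 11.
This cut is saturated, so no flow can exceed 11.

11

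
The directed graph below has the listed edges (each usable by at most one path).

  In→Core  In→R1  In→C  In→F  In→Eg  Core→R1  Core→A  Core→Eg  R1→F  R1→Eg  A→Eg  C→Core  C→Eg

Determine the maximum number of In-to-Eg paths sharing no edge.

4

Assign every edge capacity 1; by Menger, the answer equals the max flow.
Path In→Eg (+1); total 1.
Path In→Core→Eg (+1); total 2.
Path In→R1→Eg (+1); total 3.
Path In→C→Eg (+1); total 4.
No residual In→Eg path; max flow = 4.
Certifying cut of size 4: {In→C, In→Core, In→Eg, In→R1}.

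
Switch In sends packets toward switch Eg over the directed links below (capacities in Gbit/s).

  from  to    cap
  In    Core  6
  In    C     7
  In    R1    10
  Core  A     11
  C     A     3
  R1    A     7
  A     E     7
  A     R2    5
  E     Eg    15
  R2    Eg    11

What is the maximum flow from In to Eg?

Augment In→Core→A→E→Eg: bottleneck 6, flow now 6.
Augment In→C→A→E→Eg: bottleneck 1, flow now 7.
Augment In→C→A→R2→Eg: bottleneck 2, flow now 9.
Augment In→R1→A→R2→Eg: bottleneck 3, flow now 12.
No augmenting path remains; maximum flow = 12.
In the residual graph, reachable from In: {In, Core, C, R1, A}.
Min-cut edges: A→E (7), A→R2 (5); capacity 7 + 5 = 12.
This cut is saturated, so no flow can exceed 12.

12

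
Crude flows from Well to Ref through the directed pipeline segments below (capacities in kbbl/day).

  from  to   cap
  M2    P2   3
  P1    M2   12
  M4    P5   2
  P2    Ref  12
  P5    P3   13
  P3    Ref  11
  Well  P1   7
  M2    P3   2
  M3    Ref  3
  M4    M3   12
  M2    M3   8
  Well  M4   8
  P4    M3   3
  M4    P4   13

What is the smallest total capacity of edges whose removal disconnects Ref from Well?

10

Augment Well→M4→M3→Ref: bottleneck 3, flow now 3.
Augment Well→M4→P5→P3→Ref: bottleneck 2, flow now 5.
Augment Well→P1→M2→P2→Ref: bottleneck 3, flow now 8.
Augment Well→P1→M2→P3→Ref: bottleneck 2, flow now 10.
No augmenting path remains; maximum flow = 10.
By max-flow min-cut, the minimum cut capacity equals the max flow.
In the residual graph, reachable from Well: {Well, M4, P1, P4, M2, M3}.
Min-cut edges: M4→P5 (2), M2→P2 (3), M2→P3 (2), M3→Ref (3); capacity 2 + 3 + 2 + 3 = 10.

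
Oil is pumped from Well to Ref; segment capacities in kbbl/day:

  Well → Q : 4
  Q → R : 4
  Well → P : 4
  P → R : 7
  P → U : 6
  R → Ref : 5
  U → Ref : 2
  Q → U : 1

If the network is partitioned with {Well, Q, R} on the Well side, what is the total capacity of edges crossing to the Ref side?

Edges leaving {Well, Q, R}: Well→P (4), Q→U (1), R→Ref (5).
Cut capacity = 4 + 1 + 5 = 10.

10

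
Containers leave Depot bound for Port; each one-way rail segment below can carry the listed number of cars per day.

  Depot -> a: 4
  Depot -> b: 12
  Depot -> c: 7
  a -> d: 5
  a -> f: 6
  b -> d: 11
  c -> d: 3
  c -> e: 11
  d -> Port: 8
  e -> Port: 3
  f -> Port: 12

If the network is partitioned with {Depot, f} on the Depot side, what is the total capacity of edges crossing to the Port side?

Edges leaving {Depot, f}: Depot→a (4), Depot→b (12), Depot→c (7), f→Port (12).
Cut capacity = 4 + 12 + 7 + 12 = 35.

35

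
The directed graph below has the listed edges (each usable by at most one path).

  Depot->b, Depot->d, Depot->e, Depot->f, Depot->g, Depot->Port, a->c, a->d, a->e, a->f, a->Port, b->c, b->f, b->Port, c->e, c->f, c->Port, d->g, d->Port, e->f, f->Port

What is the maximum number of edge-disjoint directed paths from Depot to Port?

Assign every edge capacity 1; by Menger, the answer equals the max flow.
Path Depot→Port (+1); total 1.
Path Depot→b→Port (+1); total 2.
Path Depot→d→Port (+1); total 3.
Path Depot→f→Port (+1); total 4.
No residual Depot→Port path; max flow = 4.
Certifying cut of size 4: {Depot→Port, Depot→b, Depot→d, f→Port}.

4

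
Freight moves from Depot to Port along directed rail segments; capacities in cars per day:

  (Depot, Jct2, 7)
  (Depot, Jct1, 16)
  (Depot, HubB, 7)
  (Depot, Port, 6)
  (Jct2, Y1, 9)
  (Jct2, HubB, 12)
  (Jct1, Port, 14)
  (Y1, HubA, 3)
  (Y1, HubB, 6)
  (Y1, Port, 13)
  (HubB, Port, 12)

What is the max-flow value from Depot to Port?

Augment Depot→Port: bottleneck 6, flow now 6.
Augment Depot→Jct1→Port: bottleneck 14, flow now 20.
Augment Depot→HubB→Port: bottleneck 7, flow now 27.
Augment Depot→Jct2→Y1→Port: bottleneck 7, flow now 34.
No augmenting path remains; maximum flow = 34.
In the residual graph, reachable from Depot: {Depot, Jct1}.
Min-cut edges: Depot→Jct2 (7), Depot→HubB (7), Depot→Port (6), Jct1→Port (14); capacity 7 + 7 + 6 + 14 = 34.
This cut is saturated, so no flow can exceed 34.

34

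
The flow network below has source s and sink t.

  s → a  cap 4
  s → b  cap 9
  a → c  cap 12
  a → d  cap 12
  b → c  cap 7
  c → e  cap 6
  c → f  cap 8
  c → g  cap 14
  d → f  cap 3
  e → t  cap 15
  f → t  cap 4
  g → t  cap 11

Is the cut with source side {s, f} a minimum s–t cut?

No — its capacity is 17, but the minimum cut has capacity 11.

Given cut capacity: 4 + 9 + 4 = 17.
Augment s→a→c→e→t: bottleneck 4, flow now 4.
Augment s→b→c→e→t: bottleneck 2, flow now 6.
Augment s→b→c→f→t: bottleneck 4, flow now 10.
Augment s→b→c→g→t: bottleneck 1, flow now 11.
No augmenting path remains; maximum flow = 11.
In the residual graph, reachable from s: {s, b}.
Min-cut edges: s→a (4), b→c (7); capacity 4 + 7 = 11.
Cut capacity 17 exceeds the max flow 11, so it is not minimum.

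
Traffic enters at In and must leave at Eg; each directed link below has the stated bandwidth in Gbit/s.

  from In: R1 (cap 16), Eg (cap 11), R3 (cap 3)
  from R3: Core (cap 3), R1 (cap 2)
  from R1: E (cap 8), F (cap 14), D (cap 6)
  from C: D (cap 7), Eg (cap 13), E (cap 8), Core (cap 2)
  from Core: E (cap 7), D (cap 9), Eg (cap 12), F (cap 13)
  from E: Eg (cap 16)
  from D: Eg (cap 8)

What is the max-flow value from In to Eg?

Augment In→Eg: bottleneck 11, flow now 11.
Augment In→R3→Core→Eg: bottleneck 3, flow now 14.
Augment In→R1→E→Eg: bottleneck 8, flow now 22.
Augment In→R1→D→Eg: bottleneck 6, flow now 28.
No augmenting path remains; maximum flow = 28.
In the residual graph, reachable from In: {In, R1, F}.
Min-cut edges: In→R3 (3), In→Eg (11), R1→E (8), R1→D (6); capacity 3 + 11 + 8 + 6 = 28.
This cut is saturated, so no flow can exceed 28.

28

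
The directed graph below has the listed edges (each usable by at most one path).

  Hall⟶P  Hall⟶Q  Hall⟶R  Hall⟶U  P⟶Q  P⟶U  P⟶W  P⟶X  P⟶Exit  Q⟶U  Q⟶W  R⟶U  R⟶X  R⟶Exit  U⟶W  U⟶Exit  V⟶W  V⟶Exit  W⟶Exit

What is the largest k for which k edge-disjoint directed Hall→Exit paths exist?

4

Assign every edge capacity 1; by Menger, the answer equals the max flow.
Path Hall→P→Exit (+1); total 1.
Path Hall→R→Exit (+1); total 2.
Path Hall→U→Exit (+1); total 3.
Path Hall→Q→W→Exit (+1); total 4.
No residual Hall→Exit path; max flow = 4.
Certifying cut of size 4: {Hall→P, Hall→Q, Hall→R, Hall→U}.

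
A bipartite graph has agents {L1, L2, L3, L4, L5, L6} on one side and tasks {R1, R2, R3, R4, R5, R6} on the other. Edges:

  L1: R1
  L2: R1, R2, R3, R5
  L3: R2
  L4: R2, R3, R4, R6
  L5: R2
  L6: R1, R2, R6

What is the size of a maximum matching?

5

Unit-capacity flow: source→left, listed edges, right→sink; max matching = max flow.
Augmenting path L1→R1 (+1); matched 1.
Augmenting path L2→R2 (+1); matched 2.
Augmenting path L4→R3 (+1); matched 3.
Augmenting path L6→R6 (+1); matched 4.
Augmenting path L3→R2→L2→R5 (+1); matched 5.
No augmenting path remains; maximum matching = 5.
König certificate: {L1, L2, L4, L6, R2} is a vertex cover of size 5 (every listed pair touches it), so no matching can be larger.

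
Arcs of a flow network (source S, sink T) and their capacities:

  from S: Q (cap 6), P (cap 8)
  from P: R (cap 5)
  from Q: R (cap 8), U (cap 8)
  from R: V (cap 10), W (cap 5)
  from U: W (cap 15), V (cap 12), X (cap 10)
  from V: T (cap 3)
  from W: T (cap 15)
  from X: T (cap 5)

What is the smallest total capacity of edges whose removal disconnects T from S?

Augment S→P→R→V→T: bottleneck 3, flow now 3.
Augment S→P→R→W→T: bottleneck 2, flow now 5.
Augment S→Q→R→W→T: bottleneck 3, flow now 8.
Augment S→Q→U→W→T: bottleneck 3, flow now 11.
No augmenting path remains; maximum flow = 11.
By max-flow min-cut, the minimum cut capacity equals the max flow.
In the residual graph, reachable from S: {S, P}.
Min-cut edges: S→Q (6), P→R (5); capacity 6 + 5 = 11.

11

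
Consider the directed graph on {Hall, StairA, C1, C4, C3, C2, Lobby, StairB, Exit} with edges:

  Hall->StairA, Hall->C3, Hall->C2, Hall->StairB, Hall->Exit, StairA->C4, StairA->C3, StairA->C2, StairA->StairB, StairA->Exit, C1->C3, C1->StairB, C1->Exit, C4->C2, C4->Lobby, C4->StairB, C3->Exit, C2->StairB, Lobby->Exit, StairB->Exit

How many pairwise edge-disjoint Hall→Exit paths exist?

Assign every edge capacity 1; by Menger, the answer equals the max flow.
Path Hall→Exit (+1); total 1.
Path Hall→StairA→Exit (+1); total 2.
Path Hall→C3→Exit (+1); total 3.
Path Hall→StairB→Exit (+1); total 4.
No residual Hall→Exit path; max flow = 4.
Certifying cut of size 4: {Hall→C3, Hall→Exit, Hall→StairA, StairB→Exit}.

4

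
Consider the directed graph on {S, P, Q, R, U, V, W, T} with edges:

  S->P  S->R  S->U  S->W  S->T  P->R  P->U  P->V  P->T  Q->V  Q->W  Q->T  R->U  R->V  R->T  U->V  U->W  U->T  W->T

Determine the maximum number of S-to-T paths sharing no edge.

Assign every edge capacity 1; by Menger, the answer equals the max flow.
Path S→T (+1); total 1.
Path S→P→T (+1); total 2.
Path S→R→T (+1); total 3.
Path S→U→T (+1); total 4.
Path S→W→T (+1); total 5.
No residual S→T path; max flow = 5.
Certifying cut of size 5: {S→P, S→R, S→T, S→U, S→W}.

5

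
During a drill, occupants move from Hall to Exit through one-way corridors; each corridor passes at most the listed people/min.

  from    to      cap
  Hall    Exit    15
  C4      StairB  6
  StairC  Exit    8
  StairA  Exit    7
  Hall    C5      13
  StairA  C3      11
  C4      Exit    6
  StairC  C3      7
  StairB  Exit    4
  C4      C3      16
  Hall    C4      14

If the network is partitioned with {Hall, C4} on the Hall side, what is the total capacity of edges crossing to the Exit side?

Edges leaving {Hall, C4}: Hall→C5 (13), Hall→Exit (15), C4→StairB (6), C4→C3 (16), C4→Exit (6).
Cut capacity = 13 + 15 + 6 + 16 + 6 = 56.

56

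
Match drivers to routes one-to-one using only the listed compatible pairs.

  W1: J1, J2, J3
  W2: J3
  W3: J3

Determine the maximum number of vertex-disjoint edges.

2

Unit-capacity flow: source→left, listed edges, right→sink; max matching = max flow.
Augmenting path W1→J1 (+1); matched 1.
Augmenting path W2→J3 (+1); matched 2.
No augmenting path remains; maximum matching = 2.
König certificate: {W1, J3} is a vertex cover of size 2 (every listed pair touches it), so no matching can be larger.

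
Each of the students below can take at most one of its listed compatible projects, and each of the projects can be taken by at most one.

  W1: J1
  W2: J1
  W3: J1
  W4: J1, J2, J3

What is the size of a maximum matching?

Unit-capacity flow: source→left, listed edges, right→sink; max matching = max flow.
Augmenting path W1→J1 (+1); matched 1.
Augmenting path W4→J2 (+1); matched 2.
No augmenting path remains; maximum matching = 2.
König certificate: {W4, J1} is a vertex cover of size 2 (every listed pair touches it), so no matching can be larger.

2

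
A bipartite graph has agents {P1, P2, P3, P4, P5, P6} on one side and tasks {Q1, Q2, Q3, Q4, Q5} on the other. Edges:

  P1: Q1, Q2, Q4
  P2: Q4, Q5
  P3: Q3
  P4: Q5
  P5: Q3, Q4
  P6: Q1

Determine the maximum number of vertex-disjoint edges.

Unit-capacity flow: source→left, listed edges, right→sink; max matching = max flow.
Augmenting path P1→Q1 (+1); matched 1.
Augmenting path P2→Q4 (+1); matched 2.
Augmenting path P3→Q3 (+1); matched 3.
Augmenting path P4→Q5 (+1); matched 4.
Augmenting path P6→Q1→P1→Q2 (+1); matched 5.
No augmenting path remains; maximum matching = 5.
König certificate: {P1, P6, Q3, Q4, Q5} is a vertex cover of size 5 (every listed pair touches it), so no matching can be larger.

5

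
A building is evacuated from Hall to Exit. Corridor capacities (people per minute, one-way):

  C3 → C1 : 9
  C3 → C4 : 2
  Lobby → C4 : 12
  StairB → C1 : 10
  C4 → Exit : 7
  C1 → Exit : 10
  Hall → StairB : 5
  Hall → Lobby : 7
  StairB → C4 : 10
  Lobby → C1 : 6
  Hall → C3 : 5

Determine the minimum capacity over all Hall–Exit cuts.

17

Augment Hall→C3→C4→Exit: bottleneck 2, flow now 2.
Augment Hall→C3→C1→Exit: bottleneck 3, flow now 5.
Augment Hall→Lobby→C4→Exit: bottleneck 5, flow now 10.
Augment Hall→Lobby→C1→Exit: bottleneck 2, flow now 12.
Augment Hall→StairB→C1→Exit: bottleneck 5, flow now 17.
No augmenting path remains; maximum flow = 17.
By max-flow min-cut, the minimum cut capacity equals the max flow.
In the residual graph, reachable from Hall: {Hall}.
Min-cut edges: Hall→C3 (5), Hall→Lobby (7), Hall→StairB (5); capacity 5 + 7 + 5 = 17.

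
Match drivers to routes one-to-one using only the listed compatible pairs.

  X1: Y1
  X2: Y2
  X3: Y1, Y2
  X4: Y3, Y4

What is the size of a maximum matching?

3

Unit-capacity flow: source→left, listed edges, right→sink; max matching = max flow.
Augmenting path X1→Y1 (+1); matched 1.
Augmenting path X2→Y2 (+1); matched 2.
Augmenting path X4→Y3 (+1); matched 3.
No augmenting path remains; maximum matching = 3.
König certificate: {X4, Y1, Y2} is a vertex cover of size 3 (every listed pair touches it), so no matching can be larger.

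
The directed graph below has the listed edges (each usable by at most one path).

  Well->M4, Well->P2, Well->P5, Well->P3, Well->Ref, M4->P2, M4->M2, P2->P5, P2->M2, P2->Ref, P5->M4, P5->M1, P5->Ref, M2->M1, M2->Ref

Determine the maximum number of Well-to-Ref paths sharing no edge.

Assign every edge capacity 1; by Menger, the answer equals the max flow.
Path Well→Ref (+1); total 1.
Path Well→P2→Ref (+1); total 2.
Path Well→P5→Ref (+1); total 3.
Path Well→M4→M2→Ref (+1); total 4.
No residual Well→Ref path; max flow = 4.
Certifying cut of size 4: {Well→M4, Well→P2, Well→P5, Well→Ref}.

4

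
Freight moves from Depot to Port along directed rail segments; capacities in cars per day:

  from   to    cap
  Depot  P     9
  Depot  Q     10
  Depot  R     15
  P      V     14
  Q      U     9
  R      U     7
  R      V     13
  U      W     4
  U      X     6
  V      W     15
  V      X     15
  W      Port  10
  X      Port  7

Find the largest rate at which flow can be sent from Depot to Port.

17

Augment Depot→P→V→W→Port: bottleneck 9, flow now 9.
Augment Depot→Q→U→W→Port: bottleneck 1, flow now 10.
Augment Depot→Q→U→X→Port: bottleneck 6, flow now 16.
Augment Depot→R→V→X→Port: bottleneck 1, flow now 17.
No augmenting path remains; maximum flow = 17.
In the residual graph, reachable from Depot: {Depot, P, Q, R, U, V, W, X}.
Min-cut edges: W→Port (10), X→Port (7); capacity 10 + 7 = 17.
This cut is saturated, so no flow can exceed 17.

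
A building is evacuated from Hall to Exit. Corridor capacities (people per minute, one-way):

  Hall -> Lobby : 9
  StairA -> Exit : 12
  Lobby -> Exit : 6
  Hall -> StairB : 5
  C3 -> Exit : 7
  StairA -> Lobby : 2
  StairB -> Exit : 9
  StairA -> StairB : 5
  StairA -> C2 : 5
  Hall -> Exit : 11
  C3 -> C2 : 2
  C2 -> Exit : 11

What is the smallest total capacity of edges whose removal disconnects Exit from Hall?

22

Augment Hall→Exit: bottleneck 11, flow now 11.
Augment Hall→StairB→Exit: bottleneck 5, flow now 16.
Augment Hall→Lobby→Exit: bottleneck 6, flow now 22.
No augmenting path remains; maximum flow = 22.
By max-flow min-cut, the minimum cut capacity equals the max flow.
In the residual graph, reachable from Hall: {Hall, Lobby}.
Min-cut edges: Hall→StairB (5), Hall→Exit (11), Lobby→Exit (6); capacity 5 + 11 + 6 = 22.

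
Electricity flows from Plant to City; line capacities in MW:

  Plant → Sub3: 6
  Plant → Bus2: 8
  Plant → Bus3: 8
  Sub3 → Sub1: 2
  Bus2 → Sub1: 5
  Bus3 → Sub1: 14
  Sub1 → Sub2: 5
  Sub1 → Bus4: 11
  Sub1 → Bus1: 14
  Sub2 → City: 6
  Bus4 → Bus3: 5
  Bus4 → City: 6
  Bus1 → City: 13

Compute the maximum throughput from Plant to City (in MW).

Augment Plant→Sub3→Sub1→Sub2→City: bottleneck 2, flow now 2.
Augment Plant→Bus2→Sub1→Sub2→City: bottleneck 3, flow now 5.
Augment Plant→Bus2→Sub1→Bus4→City: bottleneck 2, flow now 7.
Augment Plant→Bus3→Sub1→Bus4→City: bottleneck 4, flow now 11.
Augment Plant→Bus3→Sub1→Bus1→City: bottleneck 4, flow now 15.
No augmenting path remains; maximum flow = 15.
In the residual graph, reachable from Plant: {Plant, Sub3, Bus2}.
Min-cut edges: Plant→Bus3 (8), Sub3→Sub1 (2), Bus2→Sub1 (5); capacity 8 + 2 + 5 = 15.
This cut is saturated, so no flow can exceed 15.

15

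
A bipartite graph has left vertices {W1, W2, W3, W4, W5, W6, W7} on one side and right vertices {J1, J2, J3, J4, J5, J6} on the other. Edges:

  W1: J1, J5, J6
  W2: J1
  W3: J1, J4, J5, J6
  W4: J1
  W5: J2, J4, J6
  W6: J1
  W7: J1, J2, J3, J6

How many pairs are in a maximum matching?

5

Unit-capacity flow: source→left, listed edges, right→sink; max matching = max flow.
Augmenting path W1→J1 (+1); matched 1.
Augmenting path W3→J4 (+1); matched 2.
Augmenting path W5→J2 (+1); matched 3.
Augmenting path W7→J3 (+1); matched 4.
Augmenting path W2→J1→W1→J5 (+1); matched 5.
No augmenting path remains; maximum matching = 5.
König certificate: {W1, W3, W5, W7, J1} is a vertex cover of size 5 (every listed pair touches it), so no matching can be larger.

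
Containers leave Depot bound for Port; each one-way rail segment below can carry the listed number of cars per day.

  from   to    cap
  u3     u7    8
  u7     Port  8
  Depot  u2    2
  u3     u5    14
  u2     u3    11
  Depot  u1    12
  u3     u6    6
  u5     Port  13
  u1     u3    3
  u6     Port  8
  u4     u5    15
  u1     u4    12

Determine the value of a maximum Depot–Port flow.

14

Augment Depot→u1→u3→u5→Port: bottleneck 3, flow now 3.
Augment Depot→u1→u4→u5→Port: bottleneck 9, flow now 12.
Augment Depot→u2→u3→u5→Port: bottleneck 1, flow now 13.
Augment Depot→u2→u3→u6→Port: bottleneck 1, flow now 14.
No augmenting path remains; maximum flow = 14.
In the residual graph, reachable from Depot: {Depot}.
Min-cut edges: Depot→u1 (12), Depot→u2 (2); capacity 12 + 2 = 14.
This cut is saturated, so no flow can exceed 14.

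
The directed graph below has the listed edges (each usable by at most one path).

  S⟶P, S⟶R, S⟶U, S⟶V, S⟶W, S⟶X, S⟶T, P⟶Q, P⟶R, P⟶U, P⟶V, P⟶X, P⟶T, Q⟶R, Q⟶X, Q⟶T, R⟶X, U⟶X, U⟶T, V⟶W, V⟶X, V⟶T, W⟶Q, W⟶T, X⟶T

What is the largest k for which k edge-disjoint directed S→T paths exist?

6

Assign every edge capacity 1; by Menger, the answer equals the max flow.
Path S→T (+1); total 1.
Path S→P→T (+1); total 2.
Path S→U→T (+1); total 3.
Path S→V→T (+1); total 4.
Path S→W→T (+1); total 5.
Path S→X→T (+1); total 6.
No residual S→T path; max flow = 6.
Certifying cut of size 6: {S→P, S→T, S→U, S→V, S→W, X→T}.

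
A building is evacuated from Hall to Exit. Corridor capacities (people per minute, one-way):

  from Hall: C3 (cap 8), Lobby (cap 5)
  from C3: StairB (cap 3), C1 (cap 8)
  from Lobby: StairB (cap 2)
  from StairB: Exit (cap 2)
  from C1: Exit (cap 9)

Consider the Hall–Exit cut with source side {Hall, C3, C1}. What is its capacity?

Edges leaving {Hall, C3, C1}: Hall→Lobby (5), C3→StairB (3), C1→Exit (9).
Cut capacity = 5 + 3 + 9 = 17.

17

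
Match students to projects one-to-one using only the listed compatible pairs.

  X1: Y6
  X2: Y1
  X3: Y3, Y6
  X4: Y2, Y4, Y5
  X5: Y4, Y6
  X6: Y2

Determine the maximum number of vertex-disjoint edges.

6

Unit-capacity flow: source→left, listed edges, right→sink; max matching = max flow.
Augmenting path X1→Y6 (+1); matched 1.
Augmenting path X2→Y1 (+1); matched 2.
Augmenting path X3→Y3 (+1); matched 3.
Augmenting path X4→Y2 (+1); matched 4.
Augmenting path X5→Y4 (+1); matched 5.
Augmenting path X6→Y2→X4→Y5 (+1); matched 6.
No augmenting path remains; maximum matching = 6.
König certificate: {X1, X2, X3, X4, X5, X6} is a vertex cover of size 6 (every listed pair touches it), so no matching can be larger.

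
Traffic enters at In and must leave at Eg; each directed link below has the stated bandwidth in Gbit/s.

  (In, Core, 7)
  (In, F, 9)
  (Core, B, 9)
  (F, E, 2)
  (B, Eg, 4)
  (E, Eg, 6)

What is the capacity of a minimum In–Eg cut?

Augment In→Core→B→Eg: bottleneck 4, flow now 4.
Augment In→F→E→Eg: bottleneck 2, flow now 6.
No augmenting path remains; maximum flow = 6.
By max-flow min-cut, the minimum cut capacity equals the max flow.
In the residual graph, reachable from In: {In, Core, F, B}.
Min-cut edges: F→E (2), B→Eg (4); capacity 2 + 4 = 6.

6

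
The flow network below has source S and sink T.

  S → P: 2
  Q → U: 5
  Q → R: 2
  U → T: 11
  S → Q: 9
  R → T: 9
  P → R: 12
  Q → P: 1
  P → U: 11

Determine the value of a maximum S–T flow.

10

Augment S→P→R→T: bottleneck 2, flow now 2.
Augment S→Q→R→T: bottleneck 2, flow now 4.
Augment S→Q→U→T: bottleneck 5, flow now 9.
Augment S→Q→P→R→T: bottleneck 1, flow now 10.
No augmenting path remains; maximum flow = 10.
In the residual graph, reachable from S: {S, Q}.
Min-cut edges: S→P (2), Q→P (1), Q→R (2), Q→U (5); capacity 2 + 1 + 2 + 5 = 10.
This cut is saturated, so no flow can exceed 10.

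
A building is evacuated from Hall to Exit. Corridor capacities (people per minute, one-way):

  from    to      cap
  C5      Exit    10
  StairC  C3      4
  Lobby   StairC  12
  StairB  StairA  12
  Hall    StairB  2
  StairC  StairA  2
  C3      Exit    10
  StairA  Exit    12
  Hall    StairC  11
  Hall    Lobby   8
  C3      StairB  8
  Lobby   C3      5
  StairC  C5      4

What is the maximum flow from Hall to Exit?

Augment Hall→Lobby→C3→Exit: bottleneck 5, flow now 5.
Augment Hall→StairC→C3→Exit: bottleneck 4, flow now 9.
Augment Hall→StairC→C5→Exit: bottleneck 4, flow now 13.
Augment Hall→StairC→StairA→Exit: bottleneck 2, flow now 15.
Augment Hall→StairB→StairA→Exit: bottleneck 2, flow now 17.
No augmenting path remains; maximum flow = 17.
In the residual graph, reachable from Hall: {Hall, Lobby, StairC}.
Min-cut edges: Hall→StairB (2), Lobby→C3 (5), StairC→C3 (4), StairC→C5 (4), StairC→StairA (2); capacity 2 + 5 + 4 + 4 + 2 = 17.
This cut is saturated, so no flow can exceed 17.

17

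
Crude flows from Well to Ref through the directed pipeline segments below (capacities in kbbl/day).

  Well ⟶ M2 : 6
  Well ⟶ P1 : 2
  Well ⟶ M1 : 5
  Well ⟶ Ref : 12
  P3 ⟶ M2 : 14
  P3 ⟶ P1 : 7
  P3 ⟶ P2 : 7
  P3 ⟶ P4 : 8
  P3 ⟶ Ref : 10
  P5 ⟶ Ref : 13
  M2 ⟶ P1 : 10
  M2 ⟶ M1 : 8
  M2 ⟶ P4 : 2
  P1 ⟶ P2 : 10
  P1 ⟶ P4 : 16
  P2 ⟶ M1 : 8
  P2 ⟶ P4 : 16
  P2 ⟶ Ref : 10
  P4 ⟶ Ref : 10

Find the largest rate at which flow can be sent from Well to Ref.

20

Augment Well→Ref: bottleneck 12, flow now 12.
Augment Well→M2→P4→Ref: bottleneck 2, flow now 14.
Augment Well→P1→P2→Ref: bottleneck 2, flow now 16.
Augment Well→M2→P1→P2→Ref: bottleneck 4, flow now 20.
No augmenting path remains; maximum flow = 20.
In the residual graph, reachable from Well: {Well, M1}.
Min-cut edges: Well→M2 (6), Well→P1 (2), Well→Ref (12); capacity 6 + 2 + 12 = 20.
This cut is saturated, so no flow can exceed 20.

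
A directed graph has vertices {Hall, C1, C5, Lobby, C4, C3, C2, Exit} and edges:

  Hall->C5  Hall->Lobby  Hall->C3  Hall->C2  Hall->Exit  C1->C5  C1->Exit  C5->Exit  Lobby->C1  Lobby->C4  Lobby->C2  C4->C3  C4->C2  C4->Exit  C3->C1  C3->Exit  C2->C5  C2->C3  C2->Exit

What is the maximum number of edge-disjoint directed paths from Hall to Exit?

Assign every edge capacity 1; by Menger, the answer equals the max flow.
Path Hall→Exit (+1); total 1.
Path Hall→C5→Exit (+1); total 2.
Path Hall→C3→Exit (+1); total 3.
Path Hall→C2→Exit (+1); total 4.
Path Hall→Lobby→C1→Exit (+1); total 5.
No residual Hall→Exit path; max flow = 5.
Certifying cut of size 5: {Hall→C2, Hall→C3, Hall→C5, Hall→Exit, Hall→Lobby}.

5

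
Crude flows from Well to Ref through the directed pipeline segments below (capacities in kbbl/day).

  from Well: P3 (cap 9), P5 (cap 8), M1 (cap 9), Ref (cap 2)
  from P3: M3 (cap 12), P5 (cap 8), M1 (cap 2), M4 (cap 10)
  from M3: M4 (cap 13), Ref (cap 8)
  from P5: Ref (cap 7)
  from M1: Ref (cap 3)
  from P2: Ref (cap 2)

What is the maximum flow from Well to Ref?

20

Augment Well→Ref: bottleneck 2, flow now 2.
Augment Well→P5→Ref: bottleneck 7, flow now 9.
Augment Well→M1→Ref: bottleneck 3, flow now 12.
Augment Well→P3→M3→Ref: bottleneck 8, flow now 20.
No augmenting path remains; maximum flow = 20.
In the residual graph, reachable from Well: {Well, P3, M3, P5, M1, M4}.
Min-cut edges: Well→Ref (2), M3→Ref (8), P5→Ref (7), M1→Ref (3); capacity 2 + 8 + 7 + 3 = 20.
This cut is saturated, so no flow can exceed 20.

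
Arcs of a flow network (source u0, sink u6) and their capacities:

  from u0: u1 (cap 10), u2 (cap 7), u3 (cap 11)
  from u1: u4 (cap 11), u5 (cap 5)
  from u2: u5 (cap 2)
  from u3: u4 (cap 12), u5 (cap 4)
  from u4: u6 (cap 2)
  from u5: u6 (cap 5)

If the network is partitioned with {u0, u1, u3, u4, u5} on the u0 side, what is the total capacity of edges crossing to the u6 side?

Edges leaving {u0, u1, u3, u4, u5}: u0→u2 (7), u4→u6 (2), u5→u6 (5).
Cut capacity = 7 + 2 + 5 = 14.

14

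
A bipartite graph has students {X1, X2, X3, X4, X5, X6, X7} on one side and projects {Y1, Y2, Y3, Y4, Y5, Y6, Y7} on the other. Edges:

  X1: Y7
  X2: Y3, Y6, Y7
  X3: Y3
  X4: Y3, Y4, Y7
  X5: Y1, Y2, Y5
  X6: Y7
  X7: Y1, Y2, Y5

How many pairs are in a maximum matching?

6

Unit-capacity flow: source→left, listed edges, right→sink; max matching = max flow.
Augmenting path X1→Y7 (+1); matched 1.
Augmenting path X2→Y3 (+1); matched 2.
Augmenting path X4→Y4 (+1); matched 3.
Augmenting path X5→Y1 (+1); matched 4.
Augmenting path X7→Y2 (+1); matched 5.
Augmenting path X3→Y3→X2→Y6 (+1); matched 6.
No augmenting path remains; maximum matching = 6.
König certificate: {X2, X3, X4, X5, X7, Y7} is a vertex cover of size 6 (every listed pair touches it), so no matching can be larger.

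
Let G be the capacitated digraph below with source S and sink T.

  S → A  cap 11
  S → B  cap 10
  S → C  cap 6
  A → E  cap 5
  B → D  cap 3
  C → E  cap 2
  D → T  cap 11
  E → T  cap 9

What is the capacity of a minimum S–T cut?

10

Augment S→A→E→T: bottleneck 5, flow now 5.
Augment S→B→D→T: bottleneck 3, flow now 8.
Augment S→C→E→T: bottleneck 2, flow now 10.
No augmenting path remains; maximum flow = 10.
By max-flow min-cut, the minimum cut capacity equals the max flow.
In the residual graph, reachable from S: {S, A, B, C}.
Min-cut edges: A→E (5), B→D (3), C→E (2); capacity 5 + 3 + 2 = 10.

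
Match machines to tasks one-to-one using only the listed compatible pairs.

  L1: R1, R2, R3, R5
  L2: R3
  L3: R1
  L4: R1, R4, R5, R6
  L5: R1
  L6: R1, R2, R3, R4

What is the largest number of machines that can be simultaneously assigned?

Unit-capacity flow: source→left, listed edges, right→sink; max matching = max flow.
Augmenting path L1→R1 (+1); matched 1.
Augmenting path L2→R3 (+1); matched 2.
Augmenting path L4→R4 (+1); matched 3.
Augmenting path L6→R2 (+1); matched 4.
Augmenting path L3→R1→L1→R5 (+1); matched 5.
No augmenting path remains; maximum matching = 5.
König certificate: {L1, L2, L4, L6, R1} is a vertex cover of size 5 (every listed pair touches it), so no matching can be larger.

5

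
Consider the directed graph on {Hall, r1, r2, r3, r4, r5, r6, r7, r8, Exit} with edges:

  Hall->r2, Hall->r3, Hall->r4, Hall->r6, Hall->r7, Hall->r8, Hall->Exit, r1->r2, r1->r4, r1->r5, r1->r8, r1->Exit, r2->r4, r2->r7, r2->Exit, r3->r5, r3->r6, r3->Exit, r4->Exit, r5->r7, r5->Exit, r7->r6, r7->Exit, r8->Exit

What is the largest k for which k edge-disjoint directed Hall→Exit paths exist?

Assign every edge capacity 1; by Menger, the answer equals the max flow.
Path Hall→Exit (+1); total 1.
Path Hall→r2→Exit (+1); total 2.
Path Hall→r3→Exit (+1); total 3.
Path Hall→r4→Exit (+1); total 4.
Path Hall→r7→Exit (+1); total 5.
Path Hall→r8→Exit (+1); total 6.
No residual Hall→Exit path; max flow = 6.
Certifying cut of size 6: {Hall→Exit, Hall→r2, Hall→r3, Hall→r4, Hall→r7, Hall→r8}.

6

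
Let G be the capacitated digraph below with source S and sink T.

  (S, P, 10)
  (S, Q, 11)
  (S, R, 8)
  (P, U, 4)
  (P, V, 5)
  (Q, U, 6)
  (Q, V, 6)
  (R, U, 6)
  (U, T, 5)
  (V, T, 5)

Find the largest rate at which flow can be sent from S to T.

Augment S→P→U→T: bottleneck 4, flow now 4.
Augment S→P→V→T: bottleneck 5, flow now 9.
Augment S→Q→U→T: bottleneck 1, flow now 10.
No augmenting path remains; maximum flow = 10.
In the residual graph, reachable from S: {S, P, Q, R, U, V}.
Min-cut edges: U→T (5), V→T (5); capacity 5 + 5 = 10.
This cut is saturated, so no flow can exceed 10.

10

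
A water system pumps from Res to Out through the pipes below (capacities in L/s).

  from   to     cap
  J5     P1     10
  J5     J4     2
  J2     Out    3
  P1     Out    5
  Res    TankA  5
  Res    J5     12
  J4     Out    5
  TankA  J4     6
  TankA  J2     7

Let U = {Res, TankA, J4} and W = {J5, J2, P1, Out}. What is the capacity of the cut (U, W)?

Edges leaving {Res, TankA, J4}: Res→J5 (12), TankA→J2 (7), J4→Out (5).
Cut capacity = 12 + 7 + 5 = 24.

24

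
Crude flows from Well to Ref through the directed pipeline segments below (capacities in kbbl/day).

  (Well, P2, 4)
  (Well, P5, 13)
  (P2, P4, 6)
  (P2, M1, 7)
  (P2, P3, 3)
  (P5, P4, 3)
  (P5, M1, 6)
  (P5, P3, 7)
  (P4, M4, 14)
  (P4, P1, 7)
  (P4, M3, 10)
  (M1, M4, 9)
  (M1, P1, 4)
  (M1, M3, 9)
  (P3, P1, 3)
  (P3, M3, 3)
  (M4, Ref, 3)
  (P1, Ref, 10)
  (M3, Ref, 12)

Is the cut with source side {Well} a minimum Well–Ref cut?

Given cut capacity: 4 + 13 = 17.
Augment Well→P2→P4→M4→Ref: bottleneck 3, flow now 3.
Augment Well→P2→P4→P1→Ref: bottleneck 1, flow now 4.
Augment Well→P5→P4→P1→Ref: bottleneck 3, flow now 7.
Augment Well→P5→M1→P1→Ref: bottleneck 4, flow now 11.
Augment Well→P5→M1→M3→Ref: bottleneck 2, flow now 13.
Augment Well→P5→P3→P1→Ref: bottleneck 2, flow now 15.
Augment Well→P5→P3→M3→Ref: bottleneck 2, flow now 17.
No augmenting path remains; maximum flow = 17.
Cut capacity 17 equals the max flow, so it is a minimum cut.

Yes — it is a minimum cut (capacity 17).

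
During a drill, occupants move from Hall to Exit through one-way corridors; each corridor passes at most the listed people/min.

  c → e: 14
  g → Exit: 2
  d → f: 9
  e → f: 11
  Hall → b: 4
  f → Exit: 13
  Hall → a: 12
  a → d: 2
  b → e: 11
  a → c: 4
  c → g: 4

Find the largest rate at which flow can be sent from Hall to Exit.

10

Augment Hall→a→c→g→Exit: bottleneck 2, flow now 2.
Augment Hall→a→d→f→Exit: bottleneck 2, flow now 4.
Augment Hall→b→e→f→Exit: bottleneck 4, flow now 8.
Augment Hall→a→c→e→f→Exit: bottleneck 2, flow now 10.
No augmenting path remains; maximum flow = 10.
In the residual graph, reachable from Hall: {Hall, a}.
Min-cut edges: Hall→b (4), a→c (4), a→d (2); capacity 4 + 4 + 2 = 10.
This cut is saturated, so no flow can exceed 10.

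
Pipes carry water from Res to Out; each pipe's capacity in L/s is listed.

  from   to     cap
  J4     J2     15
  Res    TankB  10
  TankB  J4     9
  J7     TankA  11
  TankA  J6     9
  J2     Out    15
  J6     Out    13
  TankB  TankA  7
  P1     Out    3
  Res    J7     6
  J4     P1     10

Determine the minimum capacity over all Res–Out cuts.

16

Augment Res→J7→TankA→J6→Out: bottleneck 6, flow now 6.
Augment Res→TankB→J4→P1→Out: bottleneck 3, flow now 9.
Augment Res→TankB→J4→J2→Out: bottleneck 6, flow now 15.
Augment Res→TankB→TankA→J6→Out: bottleneck 1, flow now 16.
No augmenting path remains; maximum flow = 16.
By max-flow min-cut, the minimum cut capacity equals the max flow.
In the residual graph, reachable from Res: {Res}.
Min-cut edges: Res→J7 (6), Res→TankB (10); capacity 6 + 10 = 16.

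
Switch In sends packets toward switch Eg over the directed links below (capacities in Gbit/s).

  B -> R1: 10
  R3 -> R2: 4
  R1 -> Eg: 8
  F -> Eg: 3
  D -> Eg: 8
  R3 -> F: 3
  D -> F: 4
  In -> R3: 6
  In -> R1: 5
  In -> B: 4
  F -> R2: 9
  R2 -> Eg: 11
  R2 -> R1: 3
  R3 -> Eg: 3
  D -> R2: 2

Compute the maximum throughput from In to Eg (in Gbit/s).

14

Augment In→R3→Eg: bottleneck 3, flow now 3.
Augment In→R1→Eg: bottleneck 5, flow now 8.
Augment In→R3→F→Eg: bottleneck 3, flow now 11.
Augment In→B→R1→Eg: bottleneck 3, flow now 14.
No augmenting path remains; maximum flow = 14.
In the residual graph, reachable from In: {In, B, R1}.
Min-cut edges: In→R3 (6), R1→Eg (8); capacity 6 + 8 = 14.
This cut is saturated, so no flow can exceed 14.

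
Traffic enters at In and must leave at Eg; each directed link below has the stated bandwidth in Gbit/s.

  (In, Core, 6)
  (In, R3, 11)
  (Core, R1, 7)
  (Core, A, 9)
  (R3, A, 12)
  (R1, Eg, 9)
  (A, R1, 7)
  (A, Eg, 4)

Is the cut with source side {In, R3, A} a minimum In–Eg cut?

No — its capacity is 17, but the minimum cut has capacity 13.

Given cut capacity: 6 + 7 + 4 = 17.
Augment In→Core→R1→Eg: bottleneck 6, flow now 6.
Augment In→R3→A→Eg: bottleneck 4, flow now 10.
Augment In→R3→A→R1→Eg: bottleneck 3, flow now 13.
No augmenting path remains; maximum flow = 13.
In the residual graph, reachable from In: {In, Core, R3, R1, A}.
Min-cut edges: R1→Eg (9), A→Eg (4); capacity 9 + 4 = 13.
Cut capacity 17 exceeds the max flow 13, so it is not minimum.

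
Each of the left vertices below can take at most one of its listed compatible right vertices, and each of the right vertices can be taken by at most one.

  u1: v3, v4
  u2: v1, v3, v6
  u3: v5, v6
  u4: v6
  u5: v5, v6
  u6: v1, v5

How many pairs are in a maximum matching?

5

Unit-capacity flow: source→left, listed edges, right→sink; max matching = max flow.
Augmenting path u1→v3 (+1); matched 1.
Augmenting path u2→v1 (+1); matched 2.
Augmenting path u3→v5 (+1); matched 3.
Augmenting path u4→v6 (+1); matched 4.
Augmenting path u6→v1→u2→v3→u1→v4 (+1); matched 5.
No augmenting path remains; maximum matching = 5.
König certificate: {u1, u2, u6, v5, v6} is a vertex cover of size 5 (every listed pair touches it), so no matching can be larger.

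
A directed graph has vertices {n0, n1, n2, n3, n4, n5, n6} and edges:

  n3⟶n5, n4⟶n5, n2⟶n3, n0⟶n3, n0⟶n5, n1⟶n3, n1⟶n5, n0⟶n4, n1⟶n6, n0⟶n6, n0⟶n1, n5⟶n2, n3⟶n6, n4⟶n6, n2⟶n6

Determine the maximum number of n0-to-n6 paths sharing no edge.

Assign every edge capacity 1; by Menger, the answer equals the max flow.
Path n0→n6 (+1); total 1.
Path n0→n1→n6 (+1); total 2.
Path n0→n3→n6 (+1); total 3.
Path n0→n4→n6 (+1); total 4.
Path n0→n5→n2→n6 (+1); total 5.
No residual n0→n6 path; max flow = 5.
Certifying cut of size 5: {n0→n1, n0→n3, n0→n4, n0→n5, n0→n6}.

5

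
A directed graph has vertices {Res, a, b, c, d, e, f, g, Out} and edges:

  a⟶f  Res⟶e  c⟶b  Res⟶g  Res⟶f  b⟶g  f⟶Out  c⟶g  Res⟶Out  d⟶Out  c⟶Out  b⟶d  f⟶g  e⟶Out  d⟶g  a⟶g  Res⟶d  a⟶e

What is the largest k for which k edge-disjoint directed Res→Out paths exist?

Assign every edge capacity 1; by Menger, the answer equals the max flow.
Path Res→Out (+1); total 1.
Path Res→d→Out (+1); total 2.
Path Res→e→Out (+1); total 3.
Path Res→f→Out (+1); total 4.
No residual Res→Out path; max flow = 4.
Certifying cut of size 4: {Res→Out, Res→d, Res→e, Res→f}.

4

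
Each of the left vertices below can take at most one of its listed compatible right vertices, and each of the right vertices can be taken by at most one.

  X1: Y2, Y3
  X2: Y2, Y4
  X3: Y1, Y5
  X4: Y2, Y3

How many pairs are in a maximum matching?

4

Unit-capacity flow: source→left, listed edges, right→sink; max matching = max flow.
Augmenting path X1→Y2 (+1); matched 1.
Augmenting path X2→Y4 (+1); matched 2.
Augmenting path X3→Y1 (+1); matched 3.
Augmenting path X4→Y3 (+1); matched 4.
No augmenting path remains; maximum matching = 4.
König certificate: {X1, X2, X3, X4} is a vertex cover of size 4 (every listed pair touches it), so no matching can be larger.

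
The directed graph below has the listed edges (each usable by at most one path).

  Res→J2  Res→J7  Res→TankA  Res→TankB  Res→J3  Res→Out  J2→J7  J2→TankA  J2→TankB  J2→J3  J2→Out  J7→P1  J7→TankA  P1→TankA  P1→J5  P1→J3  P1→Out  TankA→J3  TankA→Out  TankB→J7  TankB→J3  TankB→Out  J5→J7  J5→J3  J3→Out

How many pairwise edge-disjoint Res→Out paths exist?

6

Assign every edge capacity 1; by Menger, the answer equals the max flow.
Path Res→Out (+1); total 1.
Path Res→J2→Out (+1); total 2.
Path Res→TankA→Out (+1); total 3.
Path Res→TankB→Out (+1); total 4.
Path Res→J3→Out (+1); total 5.
Path Res→J7→P1→Out (+1); total 6.
No residual Res→Out path; max flow = 6.
Certifying cut of size 6: {Res→J2, Res→J3, Res→J7, Res→Out, Res→TankA, Res→TankB}.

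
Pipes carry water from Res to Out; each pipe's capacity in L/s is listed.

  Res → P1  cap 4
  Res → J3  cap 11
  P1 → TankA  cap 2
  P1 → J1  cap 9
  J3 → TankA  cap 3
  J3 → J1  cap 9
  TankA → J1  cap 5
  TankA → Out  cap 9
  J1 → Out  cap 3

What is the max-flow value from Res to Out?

Augment Res→P1→TankA→Out: bottleneck 2, flow now 2.
Augment Res→P1→J1→Out: bottleneck 2, flow now 4.
Augment Res→J3→TankA→Out: bottleneck 3, flow now 7.
Augment Res→J3→J1→Out: bottleneck 1, flow now 8.
No augmenting path remains; maximum flow = 8.
In the residual graph, reachable from Res: {Res, P1, J3, J1}.
Min-cut edges: P1→TankA (2), J3→TankA (3), J1→Out (3); capacity 2 + 3 + 3 = 8.
This cut is saturated, so no flow can exceed 8.

8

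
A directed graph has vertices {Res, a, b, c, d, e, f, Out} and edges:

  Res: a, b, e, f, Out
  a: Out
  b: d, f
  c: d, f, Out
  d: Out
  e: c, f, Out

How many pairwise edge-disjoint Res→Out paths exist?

4

Assign every edge capacity 1; by Menger, the answer equals the max flow.
Path Res→Out (+1); total 1.
Path Res→a→Out (+1); total 2.
Path Res→e→Out (+1); total 3.
Path Res→b→d→Out (+1); total 4.
No residual Res→Out path; max flow = 4.
Certifying cut of size 4: {Res→Out, Res→a, Res→b, Res→e}.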